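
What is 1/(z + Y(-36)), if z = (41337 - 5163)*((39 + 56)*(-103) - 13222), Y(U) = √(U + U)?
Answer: -46236401/38480485993790422 - I*√2/115441457981371266 ≈ -1.2016e-9 - 1.225e-17*I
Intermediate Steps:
Y(U) = √2*√U (Y(U) = √(2*U) = √2*√U)
z = -832255218 (z = 36174*(95*(-103) - 13222) = 36174*(-9785 - 13222) = 36174*(-23007) = -832255218)
1/(z + Y(-36)) = 1/(-832255218 + √2*√(-36)) = 1/(-832255218 + √2*(6*I)) = 1/(-832255218 + 6*I*√2)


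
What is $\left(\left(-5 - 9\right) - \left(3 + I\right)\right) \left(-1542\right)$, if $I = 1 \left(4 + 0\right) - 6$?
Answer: $23130$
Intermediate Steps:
$I = -2$ ($I = 1 \cdot 4 - 6 = 4 - 6 = -2$)
$\left(\left(-5 - 9\right) - \left(3 + I\right)\right) \left(-1542\right) = \left(\left(-5 - 9\right) - 1\right) \left(-1542\right) = \left(\left(-5 - 9\right) + \left(-3 + 2\right)\right) \left(-1542\right) = \left(-14 - 1\right) \left(-1542\right) = \left(-15\right) \left(-1542\right) = 23130$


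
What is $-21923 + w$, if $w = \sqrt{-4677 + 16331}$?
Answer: $-21923 + \sqrt{11654} \approx -21815.0$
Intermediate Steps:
$w = \sqrt{11654} \approx 107.95$
$-21923 + w = -21923 + \sqrt{11654}$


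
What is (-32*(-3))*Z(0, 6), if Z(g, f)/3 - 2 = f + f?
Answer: 4032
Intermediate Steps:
Z(g, f) = 6 + 6*f (Z(g, f) = 6 + 3*(f + f) = 6 + 3*(2*f) = 6 + 6*f)
(-32*(-3))*Z(0, 6) = (-32*(-3))*(6 + 6*6) = 96*(6 + 36) = 96*42 = 4032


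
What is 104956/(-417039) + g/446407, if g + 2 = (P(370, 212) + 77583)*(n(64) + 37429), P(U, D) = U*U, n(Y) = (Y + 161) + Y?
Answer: 3373744355092796/186169128873 ≈ 18122.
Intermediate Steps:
n(Y) = 161 + 2*Y (n(Y) = (161 + Y) + Y = 161 + 2*Y)
P(U, D) = U**2
g = 8089869792 (g = -2 + (370**2 + 77583)*((161 + 2*64) + 37429) = -2 + (136900 + 77583)*((161 + 128) + 37429) = -2 + 214483*(289 + 37429) = -2 + 214483*37718 = -2 + 8089869794 = 8089869792)
104956/(-417039) + g/446407 = 104956/(-417039) + 8089869792/446407 = 104956*(-1/417039) + 8089869792*(1/446407) = -104956/417039 + 8089869792/446407 = 3373744355092796/186169128873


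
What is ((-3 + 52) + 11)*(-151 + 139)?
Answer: -720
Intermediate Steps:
((-3 + 52) + 11)*(-151 + 139) = (49 + 11)*(-12) = 60*(-12) = -720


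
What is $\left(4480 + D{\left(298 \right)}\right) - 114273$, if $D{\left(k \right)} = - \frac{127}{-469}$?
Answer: $- \frac{51492790}{469} \approx -1.0979 \cdot 10^{5}$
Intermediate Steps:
$D{\left(k \right)} = \frac{127}{469}$ ($D{\left(k \right)} = \left(-127\right) \left(- \frac{1}{469}\right) = \frac{127}{469}$)
$\left(4480 + D{\left(298 \right)}\right) - 114273 = \left(4480 + \frac{127}{469}\right) - 114273 = \frac{2101247}{469} - 114273 = - \frac{51492790}{469}$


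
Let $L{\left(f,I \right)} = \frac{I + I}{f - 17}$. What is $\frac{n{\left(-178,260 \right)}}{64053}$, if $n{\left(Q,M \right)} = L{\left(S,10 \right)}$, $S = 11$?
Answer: $- \frac{10}{192159} \approx -5.204 \cdot 10^{-5}$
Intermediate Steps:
$L{\left(f,I \right)} = \frac{2 I}{-17 + f}$
$n{\left(Q,M \right)} = - \frac{10}{3}$ ($n{\left(Q,M \right)} = 2 \cdot 10 \frac{1}{-17 + 11} = 2 \cdot 10 \frac{1}{-6} = 2 \cdot 10 \left(- \frac{1}{6}\right) = - \frac{10}{3}$)
$\frac{n{\left(-178,260 \right)}}{64053} = - \frac{10}{3 \cdot 64053} = \left(- \frac{10}{3}\right) \frac{1}{64053} = - \frac{10}{192159}$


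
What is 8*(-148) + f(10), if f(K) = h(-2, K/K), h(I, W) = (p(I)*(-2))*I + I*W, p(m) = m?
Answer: -1194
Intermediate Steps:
h(I, W) = -2*I² + I*W (h(I, W) = (I*(-2))*I + I*W = (-2*I)*I + I*W = -2*I² + I*W)
f(K) = -10 (f(K) = -2*(K/K - 2*(-2)) = -2*(1 + 4) = -2*5 = -10)
8*(-148) + f(10) = 8*(-148) - 10 = -1184 - 10 = -1194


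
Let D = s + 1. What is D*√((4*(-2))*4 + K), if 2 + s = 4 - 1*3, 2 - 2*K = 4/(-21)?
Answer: 0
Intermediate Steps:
K = 23/21 (K = 1 - 2/(-21) = 1 - 2*(-1)/21 = 1 - ½*(-4/21) = 1 + 2/21 = 23/21 ≈ 1.0952)
s = -1 (s = -2 + (4 - 1*3) = -2 + (4 - 3) = -2 + 1 = -1)
D = 0 (D = -1 + 1 = 0)
D*√((4*(-2))*4 + K) = 0*√((4*(-2))*4 + 23/21) = 0*√(-8*4 + 23/21) = 0*√(-32 + 23/21) = 0*√(-649/21) = 0*(I*√13629/21) = 0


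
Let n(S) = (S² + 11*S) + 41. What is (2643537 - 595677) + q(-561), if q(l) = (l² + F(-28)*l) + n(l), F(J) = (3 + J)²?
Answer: 2320547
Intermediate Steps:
n(S) = 41 + S² + 11*S
q(l) = 41 + 2*l² + 636*l (q(l) = (l² + (3 - 28)²*l) + (41 + l² + 11*l) = (l² + (-25)²*l) + (41 + l² + 11*l) = (l² + 625*l) + (41 + l² + 11*l) = 41 + 2*l² + 636*l)
(2643537 - 595677) + q(-561) = (2643537 - 595677) + (41 + 2*(-561)² + 636*(-561)) = 2047860 + (41 + 2*314721 - 356796) = 2047860 + (41 + 629442 - 356796) = 2047860 + 272687 = 2320547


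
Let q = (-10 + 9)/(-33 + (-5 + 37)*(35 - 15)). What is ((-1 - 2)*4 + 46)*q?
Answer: -34/607 ≈ -0.056013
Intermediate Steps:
q = -1/607 (q = -1/(-33 + 32*20) = -1/(-33 + 640) = -1/607 ≈ -0.0016474)
((-1 - 2)*4 + 46)*q = ((-1 - 2)*4 + 46)*(-1/607) = (-3*4 + 46)*(-1/607) = (-12 + 46)*(-1/607) = 34*(-1/607) = -34/607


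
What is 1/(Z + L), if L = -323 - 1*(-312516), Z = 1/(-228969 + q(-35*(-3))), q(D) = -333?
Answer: 229302/71586479285 ≈ 3.2031e-6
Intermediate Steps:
Z = -1/229302 (Z = 1/(-228969 - 333) = 1/(-229302) = -1/229302 ≈ -4.3611e-6)
L = 312193 (L = -323 + 312516 = 312193)
1/(Z + L) = 1/(-1/229302 + 312193) = 1/(71586479285/229302) = 229302/71586479285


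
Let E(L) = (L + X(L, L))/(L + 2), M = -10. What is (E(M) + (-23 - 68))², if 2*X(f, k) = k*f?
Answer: 9216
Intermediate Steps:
X(f, k) = f*k/2 (X(f, k) = (k*f)/2 = (f*k)/2 = f*k/2)
E(L) = (L + L²/2)/(2 + L) (E(L) = (L + L*L/2)/(L + 2) = (L + L²/2)/(2 + L))
(E(M) + (-23 - 68))² = ((½)*(-10) + (-23 - 68))² = (-5 - 91)² = (-96)² = 9216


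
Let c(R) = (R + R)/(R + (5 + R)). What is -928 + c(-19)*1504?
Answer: 26528/33 ≈ 803.88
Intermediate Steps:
c(R) = 2*R/(5 + 2*R) (c(R) = (2*R)/(5 + 2*R) = 2*R/(5 + 2*R))
-928 + c(-19)*1504 = -928 + (2*(-19)/(5 + 2*(-19)))*1504 = -928 + (2*(-19)/(5 - 38))*1504 = -928 + (2*(-19)/(-33))*1504 = -928 + (2*(-19)*(-1/33))*1504 = -928 + (38/33)*1504 = -928 + 57152/33 = 26528/33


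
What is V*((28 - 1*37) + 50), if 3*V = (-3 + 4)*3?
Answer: 41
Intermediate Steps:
V = 1 (V = ((-3 + 4)*3)/3 = (1*3)/3 = (⅓)*3 = 1)
V*((28 - 1*37) + 50) = 1*((28 - 1*37) + 50) = 1*((28 - 37) + 50) = 1*(-9 + 50) = 1*41 = 41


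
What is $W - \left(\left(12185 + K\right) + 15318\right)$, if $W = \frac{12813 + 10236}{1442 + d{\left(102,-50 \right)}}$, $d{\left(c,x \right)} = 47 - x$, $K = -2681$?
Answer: $- \frac{4242001}{171} \approx -24807.0$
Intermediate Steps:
$W = \frac{2561}{171}$ ($W = \frac{12813 + 10236}{1442 + \left(47 - -50\right)} = \frac{23049}{1442 + \left(47 + 50\right)} = \frac{23049}{1442 + 97} = \frac{23049}{1539} = 23049 \cdot \frac{1}{1539} = \frac{2561}{171} \approx 14.977$)
$W - \left(\left(12185 + K\right) + 15318\right) = \frac{2561}{171} - \left(\left(12185 - 2681\right) + 15318\right) = \frac{2561}{171} - \left(9504 + 15318\right) = \frac{2561}{171} - 24822 = - \frac{4242001}{171}$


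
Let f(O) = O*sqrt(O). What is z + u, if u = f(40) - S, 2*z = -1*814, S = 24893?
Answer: -25300 + 80*sqrt(10) ≈ -25047.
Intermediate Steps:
z = -407 (z = (-1*814)/2 = (1/2)*(-814) = -407)
f(O) = O**(3/2)
u = -24893 + 80*sqrt(10) (u = 40**(3/2) - 1*24893 = 80*sqrt(10) - 24893 = -24893 + 80*sqrt(10) ≈ -24640.)
z + u = -407 + (-24893 + 80*sqrt(10)) = -25300 + 80*sqrt(10)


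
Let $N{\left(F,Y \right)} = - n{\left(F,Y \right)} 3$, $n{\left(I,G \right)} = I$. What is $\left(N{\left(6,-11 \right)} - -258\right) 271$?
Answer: $65040$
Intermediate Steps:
$N{\left(F,Y \right)} = - 3 F$ ($N{\left(F,Y \right)} = - F 3 = - 3 F$)
$\left(N{\left(6,-11 \right)} - -258\right) 271 = \left(\left(-3\right) 6 - -258\right) 271 = \left(-18 + 258\right) 271 = 240 \cdot 271 = 65040$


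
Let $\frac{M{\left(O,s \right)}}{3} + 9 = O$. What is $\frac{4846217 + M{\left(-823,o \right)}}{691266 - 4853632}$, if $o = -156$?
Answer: $- \frac{4843721}{4162366} \approx -1.1637$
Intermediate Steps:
$M{\left(O,s \right)} = -27 + 3 O$
$\frac{4846217 + M{\left(-823,o \right)}}{691266 - 4853632} = \frac{4846217 + \left(-27 + 3 \left(-823\right)\right)}{691266 - 4853632} = \frac{4846217 - 2496}{-4162366} = \left(4846217 - 2496\right) \left(- \frac{1}{4162366}\right) = 4843721 \left(- \frac{1}{4162366}\right) = - \frac{4843721}{4162366}$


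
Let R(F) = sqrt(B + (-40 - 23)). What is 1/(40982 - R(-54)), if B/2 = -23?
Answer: 40982/1679524433 + I*sqrt(109)/1679524433 ≈ 2.4401e-5 + 6.2162e-9*I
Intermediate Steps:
B = -46 (B = 2*(-23) = -46)
R(F) = I*sqrt(109) (R(F) = sqrt(-46 + (-40 - 23)) = sqrt(-46 - 63) = sqrt(-109) = I*sqrt(109))
1/(40982 - R(-54)) = 1/(40982 - I*sqrt(109))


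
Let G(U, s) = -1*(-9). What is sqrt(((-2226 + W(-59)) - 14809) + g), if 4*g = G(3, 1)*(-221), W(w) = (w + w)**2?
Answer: I*sqrt(14433)/2 ≈ 60.069*I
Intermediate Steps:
G(U, s) = 9
W(w) = 4*w**2 (W(w) = (2*w)**2 = 4*w**2)
g = -1989/4 (g = (9*(-221))/4 = (1/4)*(-1989) = -1989/4 ≈ -497.25)
sqrt(((-2226 + W(-59)) - 14809) + g) = sqrt(((-2226 + 4*(-59)**2) - 14809) - 1989/4) = sqrt(((-2226 + 4*3481) - 14809) - 1989/4) = sqrt(((-2226 + 13924) - 14809) - 1989/4) = sqrt((11698 - 14809) - 1989/4) = sqrt(-3111 - 1989/4) = sqrt(-14433/4) = I*sqrt(14433)/2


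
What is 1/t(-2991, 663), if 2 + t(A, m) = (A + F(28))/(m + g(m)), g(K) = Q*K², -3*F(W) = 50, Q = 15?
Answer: -19782594/39574211 ≈ -0.49989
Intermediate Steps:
F(W) = -50/3 (F(W) = -⅓*50 = -50/3)
g(K) = 15*K²
t(A, m) = -2 + (-50/3 + A)/(m + 15*m²) (t(A, m) = -2 + (A - 50/3)/(m + 15*m²) = -2 + (-50/3 + A)/(m + 15*m²))
1/t(-2991, 663) = 1/((-50/3 - 2991 - 30*663² - 2*663)/(663*(1 + 15*663))) = 1/((-50/3 - 2991 - 30*439569 - 1326)/(663*(1 + 9945))) = 1/((1/663)*(-50/3 - 2991 - 13187070 - 1326)/9946) = 1/((1/663)*(1/9946)*(-39574211/3)) = 1/(-39574211/19782594) = -19782594/39574211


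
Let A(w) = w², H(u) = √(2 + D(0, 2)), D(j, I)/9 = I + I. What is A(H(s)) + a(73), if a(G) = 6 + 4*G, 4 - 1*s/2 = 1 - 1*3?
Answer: 336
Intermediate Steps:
D(j, I) = 18*I (D(j, I) = 9*(I + I) = 9*(2*I) = 18*I)
s = 12 (s = 8 - 2*(1 - 1*3) = 8 - 2*(1 - 3) = 8 - 2*(-2) = 8 + 4 = 12)
H(u) = √38 (H(u) = √(2 + 18*2) = √(2 + 36) = √38)
A(H(s)) + a(73) = (√38)² + (6 + 4*73) = 38 + (6 + 292) = 38 + 298 = 336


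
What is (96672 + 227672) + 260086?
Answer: 584430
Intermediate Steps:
(96672 + 227672) + 260086 = 324344 + 260086 = 584430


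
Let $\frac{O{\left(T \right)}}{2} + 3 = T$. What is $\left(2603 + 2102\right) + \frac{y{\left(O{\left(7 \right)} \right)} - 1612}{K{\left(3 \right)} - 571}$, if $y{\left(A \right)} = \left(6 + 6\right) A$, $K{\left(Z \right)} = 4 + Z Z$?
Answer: $\frac{1313453}{279} \approx 4707.7$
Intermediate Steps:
$K{\left(Z \right)} = 4 + Z^{2}$
$O{\left(T \right)} = -6 + 2 T$
$y{\left(A \right)} = 12 A$
$\left(2603 + 2102\right) + \frac{y{\left(O{\left(7 \right)} \right)} - 1612}{K{\left(3 \right)} - 571} = \left(2603 + 2102\right) + \frac{12 \left(-6 + 2 \cdot 7\right) - 1612}{\left(4 + 3^{2}\right) - 571} = 4705 + \frac{12 \left(-6 + 14\right) - 1612}{\left(4 + 9\right) - 571} = 4705 + \frac{12 \cdot 8 - 1612}{13 - 571} = 4705 + \frac{96 - 1612}{-558} = 4705 - - \frac{758}{279} = 4705 + \frac{758}{279} = \frac{1313453}{279}$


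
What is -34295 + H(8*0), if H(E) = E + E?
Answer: -34295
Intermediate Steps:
H(E) = 2*E
-34295 + H(8*0) = -34295 + 2*(8*0) = -34295 + 2*0 = -34295 + 0 = -34295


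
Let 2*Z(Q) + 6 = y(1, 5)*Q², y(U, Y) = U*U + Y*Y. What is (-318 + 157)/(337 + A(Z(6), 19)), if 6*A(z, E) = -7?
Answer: -966/2015 ≈ -0.47940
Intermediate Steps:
y(U, Y) = U² + Y²
Z(Q) = -3 + 13*Q² (Z(Q) = -3 + ((1² + 5²)*Q²)/2 = -3 + ((1 + 25)*Q²)/2 = -3 + (26*Q²)/2 = -3 + 13*Q²)
A(z, E) = -7/6 (A(z, E) = (⅙)*(-7) = -7/6)
(-318 + 157)/(337 + A(Z(6), 19)) = (-318 + 157)/(337 - 7/6) = -161/2015/6 = -161*6/2015 = -966/2015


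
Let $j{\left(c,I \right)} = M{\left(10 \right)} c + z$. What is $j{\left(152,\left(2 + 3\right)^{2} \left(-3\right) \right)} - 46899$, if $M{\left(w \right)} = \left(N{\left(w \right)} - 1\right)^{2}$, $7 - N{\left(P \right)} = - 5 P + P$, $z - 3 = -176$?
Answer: $274560$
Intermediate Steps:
$z = -173$ ($z = 3 - 176 = -173$)
$N{\left(P \right)} = 7 + 4 P$ ($N{\left(P \right)} = 7 - \left(- 5 P + P\right) = 7 - - 4 P = 7 + 4 P$)
$M{\left(w \right)} = \left(6 + 4 w\right)^{2}$ ($M{\left(w \right)} = \left(\left(7 + 4 w\right) - 1\right)^{2} = \left(6 + 4 w\right)^{2}$)
$j{\left(c,I \right)} = -173 + 2116 c$ ($j{\left(c,I \right)} = 4 \left(3 + 2 \cdot 10\right)^{2} c - 173 = 4 \left(3 + 20\right)^{2} c - 173 = 4 \cdot 23^{2} c - 173 = 4 \cdot 529 c - 173 = 2116 c - 173 = -173 + 2116 c$)
$j{\left(152,\left(2 + 3\right)^{2} \left(-3\right) \right)} - 46899 = \left(-173 + 2116 \cdot 152\right) - 46899 = \left(-173 + 321632\right) - 46899 = 321459 - 46899 = 274560$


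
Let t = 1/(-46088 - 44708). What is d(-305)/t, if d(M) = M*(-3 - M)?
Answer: 8363219560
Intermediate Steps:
t = -1/90796 (t = 1/(-90796) = -1/90796 ≈ -1.1014e-5)
d(-305)/t = (-1*(-305)*(3 - 305))/(-1/90796) = -1*(-305)*(-302)*(-90796) = -92110*(-90796) = 8363219560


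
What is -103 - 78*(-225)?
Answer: 17447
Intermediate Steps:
-103 - 78*(-225) = -103 + 17550 = 17447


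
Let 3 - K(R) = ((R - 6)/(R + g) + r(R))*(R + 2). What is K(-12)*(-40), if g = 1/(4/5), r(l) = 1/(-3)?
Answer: -84680/129 ≈ -656.43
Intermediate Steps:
r(l) = -1/3
g = 5/4 (g = 1/(4*(1/5)) = 1/(4/5) = 5/4 ≈ 1.2500)
K(R) = 3 - (2 + R)*(-1/3 + (-6 + R)/(5/4 + R)) (K(R) = 3 - ((R - 6)/(R + 5/4) - 1/3)*(R + 2) = 3 - ((-6 + R)/(5/4 + R) - 1/3)*(2 + R) = 3 - (-1/3 + (-6 + R)/(5/4 + R))*(2 + R) = 3 - (2 + R)*(-1/3 + (-6 + R)/(5/4 + R)))
K(-12)*(-40) = ((199 - 8*(-12)**2 + 97*(-12))/(3*(5 + 4*(-12))))*(-40) = ((199 - 8*144 - 1164)/(3*(5 - 48)))*(-40) = ((1/3)*(199 - 1152 - 1164)/(-43))*(-40) = ((1/3)*(-1/43)*(-2117))*(-40) = (2117/129)*(-40) = -84680/129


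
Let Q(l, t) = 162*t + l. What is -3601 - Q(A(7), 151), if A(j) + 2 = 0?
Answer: -28061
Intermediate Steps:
A(j) = -2 (A(j) = -2 + 0 = -2)
Q(l, t) = l + 162*t
-3601 - Q(A(7), 151) = -3601 - (-2 + 162*151) = -3601 - (-2 + 24462) = -3601 - 1*24460 = -3601 - 24460 = -28061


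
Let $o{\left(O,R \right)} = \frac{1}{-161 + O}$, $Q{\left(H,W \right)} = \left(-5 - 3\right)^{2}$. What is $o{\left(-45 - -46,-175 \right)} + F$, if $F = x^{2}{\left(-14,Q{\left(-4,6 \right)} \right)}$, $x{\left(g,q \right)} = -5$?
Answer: $\frac{3999}{160} \approx 24.994$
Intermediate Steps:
$Q{\left(H,W \right)} = 64$ ($Q{\left(H,W \right)} = \left(-8\right)^{2} = 64$)
$F = 25$ ($F = \left(-5\right)^{2} = 25$)
$o{\left(-45 - -46,-175 \right)} + F = \frac{1}{-161 - -1} + 25 = \frac{1}{-161 + \left(-45 + 46\right)} + 25 = \frac{1}{-161 + 1} + 25 = \frac{1}{-160} + 25 = - \frac{1}{160} + 25 = \frac{3999}{160}$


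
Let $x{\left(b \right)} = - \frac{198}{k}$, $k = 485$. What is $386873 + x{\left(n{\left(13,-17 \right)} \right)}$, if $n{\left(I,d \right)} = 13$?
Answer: $\frac{187633207}{485} \approx 3.8687 \cdot 10^{5}$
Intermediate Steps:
$x{\left(b \right)} = - \frac{198}{485}$
$386873 + x{\left(n{\left(13,-17 \right)} \right)} = 386873 - \frac{198}{485} = \frac{187633207}{485}$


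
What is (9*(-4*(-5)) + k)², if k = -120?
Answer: 3600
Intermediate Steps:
(9*(-4*(-5)) + k)² = (9*(-4*(-5)) - 120)² = (9*20 - 120)² = (180 - 120)² = 60² = 3600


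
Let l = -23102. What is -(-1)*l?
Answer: -23102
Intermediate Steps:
-(-1)*l = -(-1)*(-23102) = -1*23102 = -23102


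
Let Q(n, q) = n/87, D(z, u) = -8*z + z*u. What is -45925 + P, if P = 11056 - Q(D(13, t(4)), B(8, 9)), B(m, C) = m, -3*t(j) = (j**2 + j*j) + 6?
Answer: -9100003/261 ≈ -34866.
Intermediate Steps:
t(j) = -2 - 2*j**2/3 (t(j) = -((j**2 + j*j) + 6)/3 = -((j**2 + j**2) + 6)/3 = -(2*j**2 + 6)/3 = -(6 + 2*j**2)/3 = -2 - 2*j**2/3)
D(z, u) = -8*z + u*z
Q(n, q) = n/87 (Q(n, q) = n*(1/87) = n/87)
P = 2886422/261 (P = 11056 - 13*(-8 + (-2 - 2/3*4**2))/87 = 11056 - 13*(-8 + (-2 - 2/3*16))/87 = 11056 - 13*(-8 + (-2 - 32/3))/87 = 11056 - 13*(-8 - 38/3)/87 = 11056 - 13*(-62/3)/87 = 11056 - (-806)/(87*3) = 11056 - 1*(-806/261) = 11056 + 806/261 = 2886422/261 ≈ 11059.)
-45925 + P = -45925 + 2886422/261 = -9100003/261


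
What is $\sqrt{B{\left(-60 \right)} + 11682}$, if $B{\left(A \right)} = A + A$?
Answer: $\sqrt{11562} \approx 107.53$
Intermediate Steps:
$B{\left(A \right)} = 2 A$
$\sqrt{B{\left(-60 \right)} + 11682} = \sqrt{2 \left(-60\right) + 11682} = \sqrt{-120 + 11682} = \sqrt{11562}$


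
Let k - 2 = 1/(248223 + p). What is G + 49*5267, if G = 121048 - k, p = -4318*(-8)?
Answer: 107205169942/282767 ≈ 3.7913e+5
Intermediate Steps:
p = 34544
k = 565535/282767 (k = 2 + 1/(248223 + 34544) = 2 + 1/282767 = 565535/282767 ≈ 2.0000)
G = 34227814281/282767 (G = 121048 - 1*565535/282767 = 121048 - 565535/282767 = 34227814281/282767 ≈ 1.2105e+5)
G + 49*5267 = 34227814281/282767 + 49*5267 = 34227814281/282767 + 258083 = 107205169942/282767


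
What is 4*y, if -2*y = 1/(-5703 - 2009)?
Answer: 1/3856 ≈ 0.00025934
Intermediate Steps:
y = 1/15424 (y = -1/(2*(-5703 - 2009)) = -½/(-7712) = -½*(-1/7712) = 1/15424 ≈ 6.4834e-5)
4*y = 4*(1/15424) = 1/3856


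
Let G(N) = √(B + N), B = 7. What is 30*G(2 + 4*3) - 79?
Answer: -79 + 30*√21 ≈ 58.477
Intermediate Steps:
G(N) = √(7 + N)
30*G(2 + 4*3) - 79 = 30*√(7 + (2 + 4*3)) - 79 = 30*√(7 + (2 + 12)) - 79 = 30*√(7 + 14) - 79 = 30*√21 - 79 = -79 + 30*√21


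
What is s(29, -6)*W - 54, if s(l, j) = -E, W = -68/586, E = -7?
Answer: -16060/293 ≈ -54.812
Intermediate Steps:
W = -34/293 (W = -68*1/586 = -34/293 ≈ -0.11604)
s(l, j) = 7 (s(l, j) = -1*(-7) = 7)
s(29, -6)*W - 54 = 7*(-34/293) - 54 = -238/293 - 54 = -16060/293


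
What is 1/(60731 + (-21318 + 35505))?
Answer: 1/74918 ≈ 1.3348e-5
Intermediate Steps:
1/(60731 + (-21318 + 35505)) = 1/(60731 + 14187) = 1/74918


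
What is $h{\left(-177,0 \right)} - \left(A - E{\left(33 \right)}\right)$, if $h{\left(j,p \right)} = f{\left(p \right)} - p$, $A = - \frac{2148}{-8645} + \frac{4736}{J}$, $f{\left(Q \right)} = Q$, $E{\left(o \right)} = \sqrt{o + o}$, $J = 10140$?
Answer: $- \frac{241244}{337155} + \sqrt{66} \approx 7.4085$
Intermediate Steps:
$E{\left(o \right)} = \sqrt{2} \sqrt{o}$ ($E{\left(o \right)} = \sqrt{2 o} = \sqrt{2} \sqrt{o}$)
$A = \frac{241244}{337155}$ ($A = - \frac{2148}{-8645} + \frac{4736}{10140} = \left(-2148\right) \left(- \frac{1}{8645}\right) + 4736 \cdot \frac{1}{10140} = \frac{2148}{8645} + \frac{1184}{2535} = \frac{241244}{337155} \approx 0.71553$)
$h{\left(j,p \right)} = 0$ ($h{\left(j,p \right)} = p - p = 0$)
$h{\left(-177,0 \right)} - \left(A - E{\left(33 \right)}\right) = 0 - \left(\frac{241244}{337155} - \sqrt{2} \sqrt{33}\right) = 0 - \left(\frac{241244}{337155} - \sqrt{66}\right) = - \frac{241244}{337155} + \sqrt{66}$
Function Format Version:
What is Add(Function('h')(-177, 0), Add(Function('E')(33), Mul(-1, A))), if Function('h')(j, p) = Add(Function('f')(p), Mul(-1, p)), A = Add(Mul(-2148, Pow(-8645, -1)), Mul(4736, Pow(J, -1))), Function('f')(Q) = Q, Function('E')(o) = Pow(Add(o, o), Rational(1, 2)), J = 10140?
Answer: Add(Rational(-241244, 337155), Pow(66, Rational(1, 2))) ≈ 7.4085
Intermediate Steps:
Function('E')(o) = Mul(Pow(2, Rational(1, 2)), Pow(o, Rational(1, 2))) (Function('E')(o) = Pow(Mul(2, o), Rational(1, 2)) = Mul(Pow(2, Rational(1, 2)), Pow(o, Rational(1, 2))))
A = Rational(241244, 337155) (A = Add(Mul(-2148, Pow(-8645, -1)), Mul(4736, Pow(10140, -1))) = Add(Mul(-2148, Rational(-1, 8645)), Mul(4736, Rational(1, 10140))) = Add(Rational(2148, 8645), Rational(1184, 2535)) = Rational(241244, 337155) ≈ 0.71553)
Function('h')(j, p) = 0 (Function('h')(j, p) = Add(p, Mul(-1, p)) = 0)
Add(Function('h')(-177, 0), Add(Function('E')(33), Mul(-1, A))) = Add(0, Add(Mul(Pow(2, Rational(1, 2)), Pow(33, Rational(1, 2))), Mul(-1, Rational(241244, 337155)))) = Add(0, Add(Pow(66, Rational(1, 2)), Rational(-241244, 337155))) = Add(0, Add(Rational(-241244, 337155), Pow(66, Rational(1, 2)))) = Add(Rational(-241244, 337155), Pow(66, Rational(1, 2)))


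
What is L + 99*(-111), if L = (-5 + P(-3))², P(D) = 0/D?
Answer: -10964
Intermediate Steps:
P(D) = 0
L = 25 (L = (-5 + 0)² = (-5)² = 25)
L + 99*(-111) = 25 + 99*(-111) = 25 - 10989 = -10964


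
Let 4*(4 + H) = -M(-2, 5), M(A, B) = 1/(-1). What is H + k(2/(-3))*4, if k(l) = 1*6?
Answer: 81/4 ≈ 20.250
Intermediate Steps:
M(A, B) = -1 (M(A, B) = 1*(-1) = -1)
k(l) = 6
H = -15/4 (H = -4 + (-1*(-1))/4 = -4 + (¼)*1 = -4 + ¼ = -15/4 ≈ -3.7500)
H + k(2/(-3))*4 = -15/4 + 6*4 = -15/4 + 24 = 81/4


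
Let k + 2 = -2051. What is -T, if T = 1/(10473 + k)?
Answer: -1/8420 ≈ -0.00011876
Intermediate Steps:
k = -2053 (k = -2 - 2051 = -2053)
T = 1/8420 (T = 1/(10473 - 2053) = 1/8420 ≈ 0.00011876)
-T = -1*1/8420 = -1/8420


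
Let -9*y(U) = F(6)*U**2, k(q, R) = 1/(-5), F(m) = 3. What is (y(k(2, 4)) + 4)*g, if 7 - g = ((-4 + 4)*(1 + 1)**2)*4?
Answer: 2093/75 ≈ 27.907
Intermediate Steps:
k(q, R) = -1/5
g = 7 (g = 7 - (-4 + 4)*(1 + 1)**2*4 = 7 - 0*2**2*4 = 7 - 0*4*4 = 7 - 0*4 = 7 - 1*0 = 7 + 0 = 7)
y(U) = -U**2/3
(y(k(2, 4)) + 4)*g = (-(-1/5)**2/3 + 4)*7 = (-1/3*1/25 + 4)*7 = (-1/75 + 4)*7 = (299/75)*7 = 2093/75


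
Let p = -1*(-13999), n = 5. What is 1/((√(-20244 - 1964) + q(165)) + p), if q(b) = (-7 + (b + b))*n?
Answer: 7807/121909602 - 2*I*√347/60954801 ≈ 6.4039e-5 - 6.112e-7*I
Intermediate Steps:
p = 13999
q(b) = -35 + 10*b (q(b) = (-7 + (b + b))*5 = (-7 + 2*b)*5 = -35 + 10*b)
1/((√(-20244 - 1964) + q(165)) + p) = 1/((√(-20244 - 1964) + (-35 + 10*165)) + 13999) = 1/((√(-22208) + (-35 + 1650)) + 13999) = 1/((8*I*√347 + 1615) + 13999) = 1/((1615 + 8*I*√347) + 13999) = 1/(15614 + 8*I*√347)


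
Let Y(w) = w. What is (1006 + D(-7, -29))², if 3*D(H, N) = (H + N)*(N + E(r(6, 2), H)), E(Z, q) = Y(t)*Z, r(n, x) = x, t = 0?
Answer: 1833316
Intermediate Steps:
E(Z, q) = 0 (E(Z, q) = 0*Z = 0)
D(H, N) = N*(H + N)/3 (D(H, N) = ((H + N)*(N + 0))/3 = ((H + N)*N)/3 = (N*(H + N))/3 = N*(H + N)/3)
(1006 + D(-7, -29))² = (1006 + (⅓)*(-29)*(-7 - 29))² = (1006 + (⅓)*(-29)*(-36))² = (1006 + 348)² = 1354² = 1833316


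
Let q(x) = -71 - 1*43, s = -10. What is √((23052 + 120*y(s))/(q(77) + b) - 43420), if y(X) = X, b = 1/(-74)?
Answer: 2*I*√776101886989/8437 ≈ 208.83*I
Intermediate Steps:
q(x) = -114 (q(x) = -71 - 43 = -114)
b = -1/74 ≈ -0.013514
√((23052 + 120*y(s))/(q(77) + b) - 43420) = √((23052 + 120*(-10))/(-114 - 1/74) - 43420) = √((23052 - 1200)/(-8437/74) - 43420) = √(21852*(-74/8437) - 43420) = √(-1617048/8437 - 43420) = √(-367951588/8437) = 2*I*√776101886989/8437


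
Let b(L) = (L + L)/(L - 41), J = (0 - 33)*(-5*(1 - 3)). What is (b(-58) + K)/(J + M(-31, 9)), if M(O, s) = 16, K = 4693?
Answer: -464723/31086 ≈ -14.950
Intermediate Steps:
J = -330 (J = -(-165)*(-2) = -33*10 = -330)
b(L) = 2*L/(-41 + L) (b(L) = (2*L)/(-41 + L) = 2*L/(-41 + L))
(b(-58) + K)/(J + M(-31, 9)) = (2*(-58)/(-41 - 58) + 4693)/(-330 + 16) = (2*(-58)/(-99) + 4693)/(-314) = (2*(-58)*(-1/99) + 4693)*(-1/314) = (116/99 + 4693)*(-1/314) = (464723/99)*(-1/314) = -464723/31086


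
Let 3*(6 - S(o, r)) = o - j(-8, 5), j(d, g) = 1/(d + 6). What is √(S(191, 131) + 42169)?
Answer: √1516002/6 ≈ 205.21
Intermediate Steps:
j(d, g) = 1/(6 + d)
S(o, r) = 35/6 - o/3 (S(o, r) = 6 - (o - 1/(6 - 8))/3 = 6 - (o - 1/(-2))/3 = 6 - (o - 1*(-½))/3 = 6 - (o + ½)/3 = 6 - (½ + o)/3 = 6 + (-⅙ - o/3) = 35/6 - o/3)
√(S(191, 131) + 42169) = √((35/6 - ⅓*191) + 42169) = √((35/6 - 191/3) + 42169) = √(-347/6 + 42169) = √(252667/6) = √1516002/6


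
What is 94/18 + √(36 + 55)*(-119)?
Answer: 47/9 - 119*√91 ≈ -1130.0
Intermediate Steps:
94/18 + √(36 + 55)*(-119) = 94*(1/18) + √91*(-119) = 47/9 - 119*√91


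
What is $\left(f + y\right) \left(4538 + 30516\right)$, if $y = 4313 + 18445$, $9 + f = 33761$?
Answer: $1980901540$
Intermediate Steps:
$f = 33752$ ($f = -9 + 33761 = 33752$)
$y = 22758$
$\left(f + y\right) \left(4538 + 30516\right) = \left(33752 + 22758\right) \left(4538 + 30516\right) = 56510 \cdot 35054 = 1980901540$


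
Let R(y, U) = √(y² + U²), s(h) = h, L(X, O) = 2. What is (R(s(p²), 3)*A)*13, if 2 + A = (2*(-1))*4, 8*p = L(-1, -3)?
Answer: -65*√2305/8 ≈ -390.08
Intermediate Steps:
p = ¼ (p = (⅛)*2 = ¼ ≈ 0.25000)
A = -10 (A = -2 + (2*(-1))*4 = -2 - 2*4 = -2 - 8 = -10)
R(y, U) = √(U² + y²)
(R(s(p²), 3)*A)*13 = (√(3² + ((¼)²)²)*(-10))*13 = (√(9 + (1/16)²)*(-10))*13 = (√(9 + 1/256)*(-10))*13 = (√(2305/256)*(-10))*13 = ((√2305/16)*(-10))*13 = -5*√2305/8*13 = -65*√2305/8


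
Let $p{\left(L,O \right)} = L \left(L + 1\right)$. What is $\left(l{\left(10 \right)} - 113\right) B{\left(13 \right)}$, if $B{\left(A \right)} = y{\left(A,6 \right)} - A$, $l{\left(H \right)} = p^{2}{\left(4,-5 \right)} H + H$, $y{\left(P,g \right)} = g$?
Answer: $-27279$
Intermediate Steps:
$p{\left(L,O \right)} = L \left(1 + L\right)$
$l{\left(H \right)} = 401 H$ ($l{\left(H \right)} = \left(4 \left(1 + 4\right)\right)^{2} H + H = \left(4 \cdot 5\right)^{2} H + H = 20^{2} H + H = 400 H + H = 401 H$)
$B{\left(A \right)} = 6 - A$
$\left(l{\left(10 \right)} - 113\right) B{\left(13 \right)} = \left(401 \cdot 10 - 113\right) \left(6 - 13\right) = \left(4010 - 113\right) \left(6 - 13\right) = 3897 \left(-7\right) = -27279$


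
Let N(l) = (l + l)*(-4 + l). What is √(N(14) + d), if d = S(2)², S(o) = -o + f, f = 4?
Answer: 2*√71 ≈ 16.852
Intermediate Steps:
S(o) = 4 - o (S(o) = -o + 4 = 4 - o)
d = 4 (d = (4 - 1*2)² = (4 - 2)² = 2² = 4)
N(l) = 2*l*(-4 + l) (N(l) = (2*l)*(-4 + l) = 2*l*(-4 + l))
√(N(14) + d) = √(2*14*(-4 + 14) + 4) = √(2*14*10 + 4) = √(280 + 4) = √284 = 2*√71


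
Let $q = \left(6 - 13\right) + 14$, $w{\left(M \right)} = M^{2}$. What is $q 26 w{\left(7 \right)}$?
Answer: $8918$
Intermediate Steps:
$q = 7$ ($q = -7 + 14 = 7$)
$q 26 w{\left(7 \right)} = 7 \cdot 26 \cdot 7^{2} = 182 \cdot 49 = 8918$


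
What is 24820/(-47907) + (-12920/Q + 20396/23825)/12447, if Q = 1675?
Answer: -54852098198144/105761808305775 ≈ -0.51864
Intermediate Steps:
24820/(-47907) + (-12920/Q + 20396/23825)/12447 = 24820/(-47907) + (-12920/1675 + 20396/23825)/12447 = 24820*(-1/47907) + (-12920*1/1675 + 20396*(1/23825))*(1/12447) = -24820/47907 + (-2584/335 + 20396/23825)*(1/12447) = -24820/47907 - 10946228/1596275*1/12447 = -24820/47907 - 10946228/19868834925 = -54852098198144/105761808305775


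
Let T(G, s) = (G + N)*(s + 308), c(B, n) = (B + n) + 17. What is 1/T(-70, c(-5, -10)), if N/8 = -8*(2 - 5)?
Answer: 1/37820 ≈ 2.6441e-5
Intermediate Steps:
c(B, n) = 17 + B + n
N = 192 (N = 8*(-8*(2 - 5)) = 8*(-8*(-3)) = 8*24 = 192)
T(G, s) = (192 + G)*(308 + s) (T(G, s) = (G + 192)*(s + 308) = (192 + G)*(308 + s))
1/T(-70, c(-5, -10)) = 1/(59136 + 192*(17 - 5 - 10) + 308*(-70) - 70*(17 - 5 - 10)) = 1/(59136 + 192*2 - 21560 - 70*2) = 1/(59136 + 384 - 21560 - 140) = 1/37820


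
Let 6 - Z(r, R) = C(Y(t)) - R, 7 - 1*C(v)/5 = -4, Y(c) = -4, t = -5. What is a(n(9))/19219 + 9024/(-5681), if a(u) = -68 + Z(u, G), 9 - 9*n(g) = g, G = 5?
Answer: -174068528/109183139 ≈ -1.5943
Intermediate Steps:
C(v) = 55 (C(v) = 35 - 5*(-4) = 35 + 20 = 55)
n(g) = 1 - g/9
Z(r, R) = -49 + R (Z(r, R) = 6 - (55 - R) = 6 + (-55 + R) = -49 + R)
a(u) = -112 (a(u) = -68 + (-49 + 5) = -68 - 44 = -112)
a(n(9))/19219 + 9024/(-5681) = -112/19219 + 9024/(-5681) = -112*1/19219 + 9024*(-1/5681) = -112/19219 - 9024/5681 = -174068528/109183139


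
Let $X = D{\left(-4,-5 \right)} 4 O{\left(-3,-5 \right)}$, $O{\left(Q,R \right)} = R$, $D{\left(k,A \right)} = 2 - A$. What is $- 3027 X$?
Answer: $423780$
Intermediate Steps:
$X = -140$ ($X = \left(2 - -5\right) 4 \left(-5\right) = \left(2 + 5\right) 4 \left(-5\right) = 7 \cdot 4 \left(-5\right) = 28 \left(-5\right) = -140$)
$- 3027 X = \left(-3027\right) \left(-140\right) = 423780$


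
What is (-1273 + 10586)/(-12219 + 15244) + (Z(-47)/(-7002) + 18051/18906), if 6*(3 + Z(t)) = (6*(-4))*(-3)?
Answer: 14950718582/3707860475 ≈ 4.0322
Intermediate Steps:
Z(t) = 9 (Z(t) = -3 + ((6*(-4))*(-3))/6 = -3 + (-24*(-3))/6 = -3 + (1/6)*72 = -3 + 12 = 9)
(-1273 + 10586)/(-12219 + 15244) + (Z(-47)/(-7002) + 18051/18906) = (-1273 + 10586)/(-12219 + 15244) + (9/(-7002) + 18051/18906) = 9313/3025 + (9*(-1/7002) + 18051*(1/18906)) = 9313*(1/3025) + (-1/778 + 6017/6302) = 9313/3025 + 1168731/1225739 = 14950718582/3707860475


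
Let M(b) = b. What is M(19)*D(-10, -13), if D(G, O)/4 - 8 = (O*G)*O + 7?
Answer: -127300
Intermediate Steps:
D(G, O) = 60 + 4*G*O² (D(G, O) = 32 + 4*((O*G)*O + 7) = 32 + 4*((G*O)*O + 7) = 32 + 4*(G*O² + 7) = 32 + 4*(7 + G*O²) = 32 + (28 + 4*G*O²) = 60 + 4*G*O²)
M(19)*D(-10, -13) = 19*(60 + 4*(-10)*(-13)²) = 19*(60 + 4*(-10)*169) = 19*(60 - 6760) = 19*(-6700) = -127300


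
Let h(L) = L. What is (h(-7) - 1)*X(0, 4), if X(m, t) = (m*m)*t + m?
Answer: 0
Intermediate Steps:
X(m, t) = m + t*m**2 (X(m, t) = m**2*t + m = t*m**2 + m = m + t*m**2)
(h(-7) - 1)*X(0, 4) = (-7 - 1)*(0*(1 + 0*4)) = -0*(1 + 0) = -0 = -8*0 = 0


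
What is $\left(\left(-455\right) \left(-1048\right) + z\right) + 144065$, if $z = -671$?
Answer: $620234$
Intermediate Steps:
$\left(\left(-455\right) \left(-1048\right) + z\right) + 144065 = \left(\left(-455\right) \left(-1048\right) - 671\right) + 144065 = \left(476840 - 671\right) + 144065 = 476169 + 144065 = 620234$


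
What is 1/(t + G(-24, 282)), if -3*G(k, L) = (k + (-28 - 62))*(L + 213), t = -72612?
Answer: -1/53802 ≈ -1.8587e-5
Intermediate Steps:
G(k, L) = -(-90 + k)*(213 + L)/3 (G(k, L) = -(k + (-28 - 62))*(L + 213)/3 = -(k - 90)*(213 + L)/3 = -(-90 + k)*(213 + L)/3)
1/(t + G(-24, 282)) = 1/(-72612 + (6390 - 71*(-24) + 30*282 - ⅓*282*(-24))) = 1/(-72612 + (6390 + 1704 + 8460 + 2256)) = 1/(-72612 + 18810) = 1/(-53802) = -1/53802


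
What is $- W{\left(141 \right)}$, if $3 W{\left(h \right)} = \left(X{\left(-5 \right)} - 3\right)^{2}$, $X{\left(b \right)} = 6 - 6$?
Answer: $-3$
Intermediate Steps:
$X{\left(b \right)} = 0$ ($X{\left(b \right)} = 6 - 6 = 0$)
$W{\left(h \right)} = 3$ ($W{\left(h \right)} = \frac{\left(0 - 3\right)^{2}}{3} = \frac{\left(-3\right)^{2}}{3} = \frac{1}{3} \cdot 9 = 3$)
$- W{\left(141 \right)} = \left(-1\right) 3 = -3$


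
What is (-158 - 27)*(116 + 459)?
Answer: -106375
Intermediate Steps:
(-158 - 27)*(116 + 459) = -185*575 = -106375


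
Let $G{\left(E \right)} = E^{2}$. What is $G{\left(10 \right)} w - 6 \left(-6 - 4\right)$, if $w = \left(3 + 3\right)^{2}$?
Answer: $3660$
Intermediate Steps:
$w = 36$ ($w = 6^{2} = 36$)
$G{\left(10 \right)} w - 6 \left(-6 - 4\right) = 10^{2} \cdot 36 - 6 \left(-6 - 4\right) = 100 \cdot 36 - -60 = 3600 + 60 = 3660$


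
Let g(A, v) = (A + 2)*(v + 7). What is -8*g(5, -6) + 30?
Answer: -26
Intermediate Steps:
g(A, v) = (2 + A)*(7 + v)
-8*g(5, -6) + 30 = -8*(14 + 2*(-6) + 7*5 + 5*(-6)) + 30 = -8*(14 - 12 + 35 - 30) + 30 = -8*7 + 30 = -56 + 30 = -26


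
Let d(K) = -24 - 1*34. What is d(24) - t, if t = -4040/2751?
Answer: -155518/2751 ≈ -56.531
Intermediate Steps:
d(K) = -58 (d(K) = -24 - 34 = -58)
t = -4040/2751 (t = -4040*1/2751 = -4040/2751 ≈ -1.4686)
d(24) - t = -58 - 1*(-4040/2751) = -58 + 4040/2751 = -155518/2751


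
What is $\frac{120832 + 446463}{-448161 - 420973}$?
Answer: $- \frac{567295}{869134} \approx -0.65271$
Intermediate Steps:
$\frac{120832 + 446463}{-448161 - 420973} = \frac{567295}{-869134} = 567295 \left(- \frac{1}{869134}\right) = - \frac{567295}{869134}$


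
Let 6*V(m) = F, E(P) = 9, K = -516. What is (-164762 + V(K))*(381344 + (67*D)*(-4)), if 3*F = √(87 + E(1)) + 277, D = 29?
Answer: -61544721006 + 83016*√6 ≈ -6.1545e+10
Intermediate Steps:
F = 277/3 + 4*√6/3 (F = (√(87 + 9) + 277)/3 = (√96 + 277)/3 = (4*√6 + 277)/3 = (277 + 4*√6)/3 = 277/3 + 4*√6/3 ≈ 95.599)
V(m) = 277/18 + 2*√6/9 (V(m) = (277/3 + 4*√6/3)/6 = 277/18 + 2*√6/9)
(-164762 + V(K))*(381344 + (67*D)*(-4)) = (-164762 + (277/18 + 2*√6/9))*(381344 + (67*29)*(-4)) = (-2965439/18 + 2*√6/9)*(381344 + 1943*(-4)) = (-2965439/18 + 2*√6/9)*(381344 - 7772) = (-2965439/18 + 2*√6/9)*373572 = -61544721006 + 83016*√6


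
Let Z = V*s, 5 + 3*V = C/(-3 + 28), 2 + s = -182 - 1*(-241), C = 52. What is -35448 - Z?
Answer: -884813/25 ≈ -35393.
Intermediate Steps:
s = 57 (s = -2 + (-182 - 1*(-241)) = -2 + (-182 + 241) = -2 + 59 = 57)
V = -73/75 (V = -5/3 + (52/(-3 + 28))/3 = -5/3 + (52/25)/3 = -5/3 + (52*(1/25))/3 = -5/3 + (⅓)*(52/25) = -5/3 + 52/75 = -73/75 ≈ -0.97333)
Z = -1387/25 (Z = -73/75*57 = -1387/25 ≈ -55.480)
-35448 - Z = -35448 - 1*(-1387/25) = -35448 + 1387/25 = -884813/25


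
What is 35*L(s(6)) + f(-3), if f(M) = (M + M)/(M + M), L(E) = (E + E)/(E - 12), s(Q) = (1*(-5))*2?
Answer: 361/11 ≈ 32.818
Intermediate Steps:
s(Q) = -10 (s(Q) = -5*2 = -10)
L(E) = 2*E/(-12 + E) (L(E) = (2*E)/(-12 + E) = 2*E/(-12 + E))
f(M) = 1 (f(M) = (2*M)/((2*M)) = (2*M)*(1/(2*M)) = 1)
35*L(s(6)) + f(-3) = 35*(2*(-10)/(-12 - 10)) + 1 = 35*(2*(-10)/(-22)) + 1 = 35*(2*(-10)*(-1/22)) + 1 = 35*(10/11) + 1 = 350/11 + 1 = 361/11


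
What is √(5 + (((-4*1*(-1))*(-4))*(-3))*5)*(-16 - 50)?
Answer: -462*√5 ≈ -1033.1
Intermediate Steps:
√(5 + (((-4*1*(-1))*(-4))*(-3))*5)*(-16 - 50) = √(5 + ((-4*(-1)*(-4))*(-3))*5)*(-66) = √(5 + ((4*(-4))*(-3))*5)*(-66) = √(5 - 16*(-3)*5)*(-66) = √(5 + 48*5)*(-66) = √(5 + 240)*(-66) = √245*(-66) = (7*√5)*(-66) = -462*√5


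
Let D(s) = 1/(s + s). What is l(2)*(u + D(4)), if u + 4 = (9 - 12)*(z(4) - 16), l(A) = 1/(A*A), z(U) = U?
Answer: 257/32 ≈ 8.0313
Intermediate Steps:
l(A) = A⁻² (l(A) = 1/(A²) = A⁻²)
D(s) = 1/(2*s)
u = 32 (u = -4 + (9 - 12)*(4 - 16) = -4 - 3*(-12) = -4 + 36 = 32)
l(2)*(u + D(4)) = (32 + (½)/4)/2² = (32 + (½)*(¼))/4 = (32 + ⅛)/4 = (¼)*(257/8) = 257/32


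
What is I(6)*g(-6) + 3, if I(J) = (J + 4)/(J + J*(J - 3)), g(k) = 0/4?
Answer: 3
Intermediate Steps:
g(k) = 0 (g(k) = 0*(¼) = 0)
I(J) = (4 + J)/(J + J*(-3 + J))
I(6)*g(-6) + 3 = ((4 + 6)/(6*(-2 + 6)))*0 + 3 = ((⅙)*10/4)*0 + 3 = ((⅙)*(¼)*10)*0 + 3 = (5/12)*0 + 3 = 0 + 3 = 3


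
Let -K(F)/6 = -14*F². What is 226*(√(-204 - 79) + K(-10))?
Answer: 1898400 + 226*I*√283 ≈ 1.8984e+6 + 3801.9*I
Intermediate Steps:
K(F) = 84*F² (K(F) = -(-84)*F² = 84*F²)
226*(√(-204 - 79) + K(-10)) = 226*(√(-204 - 79) + 84*(-10)²) = 226*(√(-283) + 84*100) = 226*(I*√283 + 8400) = 226*(8400 + I*√283) = 1898400 + 226*I*√283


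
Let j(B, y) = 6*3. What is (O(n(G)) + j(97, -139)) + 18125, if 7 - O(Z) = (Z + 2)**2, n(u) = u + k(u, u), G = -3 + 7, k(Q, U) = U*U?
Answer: 17666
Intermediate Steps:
k(Q, U) = U**2
G = 4
j(B, y) = 18
n(u) = u + u**2
O(Z) = 7 - (2 + Z)**2 (O(Z) = 7 - (Z + 2)**2 = 7 - (2 + Z)**2)
(O(n(G)) + j(97, -139)) + 18125 = ((7 - (2 + 4*(1 + 4))**2) + 18) + 18125 = ((7 - (2 + 4*5)**2) + 18) + 18125 = ((7 - (2 + 20)**2) + 18) + 18125 = ((7 - 1*22**2) + 18) + 18125 = ((7 - 1*484) + 18) + 18125 = ((7 - 484) + 18) + 18125 = (-477 + 18) + 18125 = -459 + 18125 = 17666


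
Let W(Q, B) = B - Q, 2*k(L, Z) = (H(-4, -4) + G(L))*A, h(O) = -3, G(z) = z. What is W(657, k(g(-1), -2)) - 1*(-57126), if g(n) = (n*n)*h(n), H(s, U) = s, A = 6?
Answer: 56448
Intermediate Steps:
g(n) = -3*n**2 (g(n) = (n*n)*(-3) = n**2*(-3) = -3*n**2)
k(L, Z) = -12 + 3*L (k(L, Z) = ((-4 + L)*6)/2 = (-24 + 6*L)/2 = -12 + 3*L)
W(657, k(g(-1), -2)) - 1*(-57126) = ((-12 + 3*(-3*(-1)**2)) - 1*657) - 1*(-57126) = ((-12 + 3*(-3*1)) - 657) + 57126 = ((-12 + 3*(-3)) - 657) + 57126 = ((-12 - 9) - 657) + 57126 = (-21 - 657) + 57126 = -678 + 57126 = 56448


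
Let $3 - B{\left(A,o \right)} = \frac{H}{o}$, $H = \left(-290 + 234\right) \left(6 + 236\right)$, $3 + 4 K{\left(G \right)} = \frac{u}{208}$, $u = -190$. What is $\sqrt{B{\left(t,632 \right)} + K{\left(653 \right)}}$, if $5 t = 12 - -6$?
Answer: $\frac{\sqrt{1583927722}}{8216} \approx 4.844$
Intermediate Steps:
$K{\left(G \right)} = - \frac{407}{416}$ ($K{\left(G \right)} = - \frac{3}{4} + \frac{\left(-190\right) \frac{1}{208}}{4} = - \frac{3}{4} + \frac{1}{4} \left(- \frac{95}{104}\right) = - \frac{3}{4} - \frac{95}{416} = - \frac{407}{416}$)
$t = \frac{18}{5}$ ($t = \frac{12 - -6}{5} = \frac{12 + 6}{5} = \frac{1}{5} \cdot 18 = \frac{18}{5} \approx 3.6$)
$H = -13552$ ($H = \left(-56\right) 242 = -13552$)
$B{\left(A,o \right)} = 3 + \frac{13552}{o}$ ($B{\left(A,o \right)} = 3 - - \frac{13552}{o} = 3 + \frac{13552}{o}$)
$\sqrt{B{\left(t,632 \right)} + K{\left(653 \right)}} = \sqrt{\left(3 + \frac{13552}{632}\right) - \frac{407}{416}} = \sqrt{\left(3 + 13552 \cdot \frac{1}{632}\right) - \frac{407}{416}} = \sqrt{\left(3 + \frac{1694}{79}\right) - \frac{407}{416}} = \sqrt{\frac{1931}{79} - \frac{407}{416}} = \sqrt{\frac{771143}{32864}} = \frac{\sqrt{1583927722}}{8216}$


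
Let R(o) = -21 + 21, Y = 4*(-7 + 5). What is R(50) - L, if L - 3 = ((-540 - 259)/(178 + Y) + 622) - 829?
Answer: 2087/10 ≈ 208.70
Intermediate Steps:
Y = -8 (Y = 4*(-2) = -8)
R(o) = 0
L = -2087/10 (L = 3 + (((-540 - 259)/(178 - 8) + 622) - 829) = 3 + ((-799/170 + 622) - 829) = 3 + ((-799*1/170 + 622) - 829) = 3 + ((-47/10 + 622) - 829) = 3 + (6173/10 - 829) = 3 - 2117/10 = -2087/10 ≈ -208.70)
R(50) - L = 0 - 1*(-2087/10) = 0 + 2087/10 = 2087/10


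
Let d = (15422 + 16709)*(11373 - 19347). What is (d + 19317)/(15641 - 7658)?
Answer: -85397759/2661 ≈ -32092.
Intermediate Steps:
d = -256212594 (d = 32131*(-7974) = -256212594)
(d + 19317)/(15641 - 7658) = (-256212594 + 19317)/(15641 - 7658) = -256193277/7983 = -256193277*1/7983 = -85397759/2661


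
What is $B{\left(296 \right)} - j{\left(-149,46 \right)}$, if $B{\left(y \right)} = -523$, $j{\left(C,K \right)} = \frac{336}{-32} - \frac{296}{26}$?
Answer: $- \frac{13029}{26} \approx -501.12$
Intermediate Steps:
$j{\left(C,K \right)} = - \frac{569}{26}$ ($j{\left(C,K \right)} = 336 \left(- \frac{1}{32}\right) - \frac{148}{13} = - \frac{21}{2} - \frac{148}{13} = - \frac{569}{26}$)
$B{\left(296 \right)} - j{\left(-149,46 \right)} = -523 - - \frac{569}{26} = -523 + \frac{569}{26} = - \frac{13029}{26}$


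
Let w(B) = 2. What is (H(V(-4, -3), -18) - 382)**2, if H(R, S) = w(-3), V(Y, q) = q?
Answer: 144400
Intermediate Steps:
H(R, S) = 2
(H(V(-4, -3), -18) - 382)**2 = (2 - 382)**2 = (-380)**2 = 144400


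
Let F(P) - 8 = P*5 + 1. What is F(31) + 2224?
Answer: 2388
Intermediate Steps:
F(P) = 9 + 5*P (F(P) = 8 + (P*5 + 1) = 8 + (5*P + 1) = 8 + (1 + 5*P) = 9 + 5*P)
F(31) + 2224 = (9 + 5*31) + 2224 = (9 + 155) + 2224 = 164 + 2224 = 2388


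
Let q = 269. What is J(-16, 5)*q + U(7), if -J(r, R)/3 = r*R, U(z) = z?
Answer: 64567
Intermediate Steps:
J(r, R) = -3*R*r (J(r, R) = -3*r*R = -3*R*r)
J(-16, 5)*q + U(7) = -3*5*(-16)*269 + 7 = 240*269 + 7 = 64560 + 7 = 64567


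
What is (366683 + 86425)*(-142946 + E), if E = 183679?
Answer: 18456448164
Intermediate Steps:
(366683 + 86425)*(-142946 + E) = (366683 + 86425)*(-142946 + 183679) = 453108*40733 = 18456448164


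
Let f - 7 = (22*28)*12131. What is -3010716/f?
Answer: -1003572/2490901 ≈ -0.40289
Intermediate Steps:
f = 7472703 (f = 7 + (22*28)*12131 = 7 + 616*12131 = 7 + 7472696 = 7472703)
-3010716/f = -3010716/7472703 = -3010716*1/7472703 = -1003572/2490901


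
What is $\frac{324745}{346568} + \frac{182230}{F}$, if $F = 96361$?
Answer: $\frac{94447839585}{33395639048} \approx 2.8281$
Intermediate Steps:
$\frac{324745}{346568} + \frac{182230}{F} = \frac{324745}{346568} + \frac{182230}{96361} = \frac{94447839585}{33395639048}$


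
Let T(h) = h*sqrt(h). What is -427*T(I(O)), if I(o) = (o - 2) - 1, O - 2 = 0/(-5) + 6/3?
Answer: -427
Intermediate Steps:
O = 4 (O = 2 + (0/(-5) + 6/3) = 2 + (0*(-1/5) + 6*(1/3)) = 2 + (0 + 2) = 2 + 2 = 4)
I(o) = -3 + o (I(o) = (-2 + o) - 1 = -3 + o)
T(h) = h**(3/2)
-427*T(I(O)) = -427*(-3 + 4)**(3/2) = -427*1**(3/2) = -427*1 = -427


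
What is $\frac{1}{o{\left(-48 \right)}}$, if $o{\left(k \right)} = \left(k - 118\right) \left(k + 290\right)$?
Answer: $- \frac{1}{40172} \approx -2.4893 \cdot 10^{-5}$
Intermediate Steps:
$o{\left(k \right)} = \left(-118 + k\right) \left(290 + k\right)$
$\frac{1}{o{\left(-48 \right)}} = \frac{1}{-34220 + \left(-48\right)^{2} + 172 \left(-48\right)} = \frac{1}{-34220 + 2304 - 8256} = \frac{1}{-40172} = - \frac{1}{40172}$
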